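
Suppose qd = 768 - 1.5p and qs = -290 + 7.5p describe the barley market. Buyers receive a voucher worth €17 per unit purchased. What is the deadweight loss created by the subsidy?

Deadweight loss = €180.625

Pre-subsidy: 768 - 1.5p = -290 + 7.5p gives p* = 1058/9, q* = 1775/3.
With the rebate, buyers effectively pay pb = ps − 17, where ps is the price sellers receive.
Demand in terms of ps becomes qd = 768 − 1.5(ps − 17) = 793.5 - 1.5ps. Setting this equal to supply: 793.5 - 1.5ps = -290 + 7.5ps, so ps = 2167/18.
Buyers pay pb = 2167/18 − 17 = 1861/18; q' = -290 + 7.5·(2167/18) = 7355/12.
The subsidy expands output by 7355/12 − 1775/3 = 21.25 past the efficient level; on those units the gap between marginal cost and willingness to pay runs from 0 up to 17.
DWL = ½ × 17 × 21.25 = 180.625.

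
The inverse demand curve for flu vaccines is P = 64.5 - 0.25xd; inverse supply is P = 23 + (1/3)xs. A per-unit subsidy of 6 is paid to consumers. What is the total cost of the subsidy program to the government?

Pre-subsidy: 64.5 - 0.25x = 23 + (1/3)x gives x* = 498/7 and P* = 327/7.
With the rebate, buyers effectively pay Pb = Ps − 6, where Ps is the price sellers receive.
On the curves, Pb = 64.5 - 0.25x and Ps = 23 + (1/3)x; the wedge Ps − Pb = 6 gives 23 + (1/3)x − (64.5 - 0.25x) = 6, so x' = 570/7.
Then Pb = 64.5 − 0.25·(570/7) = 309/7 and Ps = 23 + (1/3)·(570/7) = 351/7.
Government outlay = subsidy × quantity = 6 × 570/7 = 3420/7.

Government cost = 3420/7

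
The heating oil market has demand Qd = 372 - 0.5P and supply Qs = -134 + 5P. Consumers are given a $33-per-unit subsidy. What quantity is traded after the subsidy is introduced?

Q' = 341

Pre-subsidy: 372 - 0.5P = -134 + 5P gives P* = 92, Q* = 326.
With the rebate, buyers effectively pay Pb = Ps − 33, where Ps is the price sellers receive.
Demand in terms of Ps becomes Qd = 372 − 0.5(Ps − 33) = 388.5 - 0.5Ps. Setting this equal to supply: 388.5 - 0.5Ps = -134 + 5Ps, so Ps = 95.
Buyers pay Pb = 95 − 33 = 62; Q' = -134 + 5·95 = 341.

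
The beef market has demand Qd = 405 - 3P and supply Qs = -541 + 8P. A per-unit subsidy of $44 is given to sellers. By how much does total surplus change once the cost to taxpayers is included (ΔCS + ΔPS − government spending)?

Pre-subsidy: 405 - 3P = -541 + 8P gives P* = 86, Q* = 147.
With the subsidy, sellers receive Ps = Pb + 44 for each unit, where Pb is the price buyers pay.
Supply in terms of Pb becomes Qs = -541 + 8(Pb + 44) = -189 + 8Pb. Setting this equal to demand: 405 - 3Pb = -189 + 8Pb, so Pb = 54.
Sellers receive Ps = 54 + 44 = 98; Q' = 405 − 3·54 = 243.
ΔCS = ½(147 + 243)(86 − 54) = 6240; ΔPS = ½(147 + 243)(98 − 86) = 2340.
Government spending = 44 × 243 = 10692.
Net change = 6240 + 2340 − 10692 = -2112. The loss equals the DWL triangle ½·44·96.

Net change in total surplus = -$2112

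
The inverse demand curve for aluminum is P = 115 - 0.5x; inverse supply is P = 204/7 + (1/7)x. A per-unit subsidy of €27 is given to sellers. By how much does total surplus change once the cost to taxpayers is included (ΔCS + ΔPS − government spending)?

Pre-subsidy: 115 - 0.5x = 204/7 + (1/7)x gives x* = 1202/9 and P* = 434/9.
With the subsidy, sellers receive Ps = Pb + 27 for each unit, where Pb is the price buyers pay.
On the curves, Pb = 115 - 0.5x and Ps = 204/7 + (1/7)x; the wedge Ps − Pb = 27 gives 204/7 + (1/7)x − (115 - 0.5x) = 27, so x' = 1580/9.
Then Pb = 115 − 0.5·(1580/9) = 245/9 and Ps = 204/7 + (1/7)·(1580/9) = 488/9.
ΔCS = ½(1202/9 + 1580/9)(434/9 − 245/9) = 9737/3; ΔPS = ½(1202/9 + 1580/9)(488/9 − 434/9) = 2782/3.
Government spending = 27 × 1580/9 = 4740.
Net change = 9737/3 + 2782/3 − 4740 = -567. The loss equals the DWL triangle ½·27·42.

Net change in total surplus = -€567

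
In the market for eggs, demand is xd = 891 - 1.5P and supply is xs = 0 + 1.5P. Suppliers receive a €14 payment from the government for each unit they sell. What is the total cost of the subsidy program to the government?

Government cost = €6384

Pre-subsidy: 891 - 1.5P = 0 + 1.5P gives P* = 297, x* = 445.5.
With the subsidy, sellers receive Ps = Pb + 14 for each unit, where Pb is the price buyers pay.
Supply in terms of Pb becomes xs = 0 + 1.5(Pb + 14) = 21 + 1.5Pb. Setting this equal to demand: 891 - 1.5Pb = 21 + 1.5Pb, so Pb = 290.
Sellers receive Ps = 290 + 14 = 304; x' = 891 − 1.5·290 = 456.
Government outlay = subsidy × quantity = 14 × 456 = 6384.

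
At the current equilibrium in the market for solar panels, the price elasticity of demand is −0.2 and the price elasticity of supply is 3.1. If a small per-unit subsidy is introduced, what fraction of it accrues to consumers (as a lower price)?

For a small subsidy around the equilibrium, the benefit split depends on the relative slopes, which at a point are proportional to the elasticities.
Buyer share = εs/(εs + |εd|) = 3.1/(3.1 + 0.2) = 31/33; seller share = |εd|/(εs + |εd|) = 2/33.

Consumer share = 31/33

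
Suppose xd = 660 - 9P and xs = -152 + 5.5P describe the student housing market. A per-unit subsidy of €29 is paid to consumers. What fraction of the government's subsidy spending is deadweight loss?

Pre-subsidy: 660 - 9P = -152 + 5.5P gives P* = 56, x* = 156.
With the rebate, buyers effectively pay Pb = Ps − 29, where Ps is the price sellers receive.
Demand in terms of Ps becomes xd = 660 − 9(Ps − 29) = 921 - 9Ps. Setting this equal to supply: 921 - 9Ps = -152 + 5.5Ps, so Ps = 74.
Buyers pay Pb = 74 − 29 = 45; x' = -152 + 5.5·74 = 255.
ΔCS = ½(156 + 255)(56 − 45) = 2260.5; ΔPS = ½(156 + 255)(74 − 56) = 3699.
Government spending = 29 × 255 = 7395.
DWL = ½ × 29 × (255 − 156) = 1435.5; fraction = 1435.5 / 7395 = 33/170.

DWL / government spending = 33/170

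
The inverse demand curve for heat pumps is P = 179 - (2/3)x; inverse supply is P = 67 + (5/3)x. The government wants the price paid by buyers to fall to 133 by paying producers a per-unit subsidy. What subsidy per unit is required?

Required subsidy s = 49 per unit

At a buyer price of 133, quantity demanded is 268.5 − 1.5·133 = 69.
Sellers supply 69 only when they receive Ps = 67 + (5/3)·69 = 182.
s = Ps − Pb = 182 − 133 = 49.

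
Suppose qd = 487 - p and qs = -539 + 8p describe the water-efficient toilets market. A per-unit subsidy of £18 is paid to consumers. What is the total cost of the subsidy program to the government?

Government cost = £7002

Pre-subsidy: 487 - p = -539 + 8p gives p* = 114, q* = 373.
With the rebate, buyers effectively pay pb = ps − 18, where ps is the price sellers receive.
Demand in terms of ps becomes qd = 487 − 1(ps − 18) = 505 - ps. Setting this equal to supply: 505 - ps = -539 + 8ps, so ps = 116.
Buyers pay pb = 116 − 18 = 98; q' = -539 + 8·116 = 389.
Government outlay = subsidy × quantity = 18 × 389 = 7002.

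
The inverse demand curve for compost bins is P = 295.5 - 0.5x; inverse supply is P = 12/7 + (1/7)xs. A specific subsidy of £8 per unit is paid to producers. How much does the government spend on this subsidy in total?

Pre-subsidy: 295.5 - 0.5x = 12/7 + (1/7)x gives x* = 457 and P* = 67.
With the subsidy, sellers receive Ps = Pb + 8 for each unit, where Pb is the price buyers pay.
On the curves, Pb = 295.5 - 0.5x and Ps = 12/7 + (1/7)x; the wedge Ps − Pb = 8 gives 12/7 + (1/7)x − (295.5 - 0.5x) = 8, so x' = 4225/9.
Then Pb = 295.5 − 0.5·(4225/9) = 547/9 and Ps = 12/7 + (1/7)·(4225/9) = 619/9.
Government outlay = subsidy × quantity = 8 × 4225/9 = 33800/9.

Government cost = 33800/9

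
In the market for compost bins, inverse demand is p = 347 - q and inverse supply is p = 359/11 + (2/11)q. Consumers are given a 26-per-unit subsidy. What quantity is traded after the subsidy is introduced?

Pre-subsidy: 347 - q = 359/11 + (2/11)q gives q* = 266 and p* = 81.
With the rebate, buyers effectively pay pb = ps − 26, where ps is the price sellers receive.
On the curves, pb = 347 - q and ps = 359/11 + (2/11)q; the wedge ps − pb = 26 gives 359/11 + (2/11)q − (347 - q) = 26, so q' = 288.
Then pb = 347 − 1·288 = 59 and ps = 359/11 + (2/11)·288 = 85.

q' = 288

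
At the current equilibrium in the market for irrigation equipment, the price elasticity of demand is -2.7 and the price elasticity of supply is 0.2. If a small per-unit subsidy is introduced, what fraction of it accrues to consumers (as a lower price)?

Consumer share = 2/29

For a small subsidy around the equilibrium, the benefit split depends on the relative slopes, which at a point are proportional to the elasticities.
Buyer share = εs/(εs + |εd|) = 0.2/(0.2 + 2.7) = 2/29; seller share = |εd|/(εs + |εd|) = 27/29.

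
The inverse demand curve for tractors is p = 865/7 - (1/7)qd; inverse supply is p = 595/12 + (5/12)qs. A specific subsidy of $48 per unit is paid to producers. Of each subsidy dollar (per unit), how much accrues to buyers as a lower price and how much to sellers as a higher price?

Pre-subsidy: 865/7 - (1/7)q = 595/12 + (5/12)q gives q* = 6215/47 and p* = 4920/47.
With the subsidy, sellers receive ps = pb + 48 for each unit, where pb is the price buyers pay.
On the curves, pb = 865/7 - (1/7)q and ps = 595/12 + (5/12)q; the wedge ps − pb = 48 gives 595/12 + (5/12)q − (865/7 - (1/7)q) = 48, so q' = 10247/47.
Then pb = 865/7 − (1/7)·(10247/47) = 4344/47 and ps = 595/12 + (5/12)·(10247/47) = 6600/47.
Buyers' price falls by p* − pb = 4920/47 − 4344/47 = 576/47; sellers' price rises by ps − p* = 6600/47 − 4920/47 = 1680/47.

Buyers gain 576/47 per unit; sellers gain 1680/47 per unit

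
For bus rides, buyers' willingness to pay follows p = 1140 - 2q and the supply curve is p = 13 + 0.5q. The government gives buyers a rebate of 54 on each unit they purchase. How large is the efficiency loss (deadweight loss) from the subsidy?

Deadweight loss = 583.2

Pre-subsidy: 1140 - 2q = 13 + 0.5q gives q* = 450.8 and p* = 238.4.
With the rebate, buyers effectively pay pb = ps − 54, where ps is the price sellers receive.
On the curves, pb = 1140 - 2q and ps = 13 + 0.5q; the wedge ps − pb = 54 gives 13 + 0.5q − (1140 - 2q) = 54, so q' = 472.4.
Then pb = 1140 − 2·472.4 = 195.2 and ps = 13 + 0.5·472.4 = 249.2.
The subsidy expands output by 472.4 − 450.8 = 21.6 past the efficient level; on those units the gap between marginal cost and willingness to pay runs from 0 up to 54.
DWL = ½ × 54 × 21.6 = 583.2.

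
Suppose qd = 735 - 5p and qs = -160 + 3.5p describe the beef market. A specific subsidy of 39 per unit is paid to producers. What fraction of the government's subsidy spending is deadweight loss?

DWL / government spending = 273/1964

Pre-subsidy: 735 - 5p = -160 + 3.5p gives p* = 1790/17, q* = 3545/17.
With the subsidy, sellers receive ps = pb + 39 for each unit, where pb is the price buyers pay.
Supply in terms of pb becomes qs = -160 + 3.5(pb + 39) = -23.5 + 3.5pb. Setting this equal to demand: 735 - 5pb = -23.5 + 3.5pb, so pb = 1517/17.
Sellers receive ps = 1517/17 + 39 = 2180/17; q' = 735 − 5·(1517/17) = 4910/17.
ΔCS = ½(3545/17 + 4910/17)(1790/17 − 1517/17) = 2308215/578; ΔPS = ½(3545/17 + 4910/17)(2180/17 − 1790/17) = 1648725/289.
Government spending = 39 × 4910/17 = 191490/17.
DWL = ½ × 39 × (4910/17 − 3545/17) = 53235/34; fraction = (53235/34) / (191490/17) = 273/1964.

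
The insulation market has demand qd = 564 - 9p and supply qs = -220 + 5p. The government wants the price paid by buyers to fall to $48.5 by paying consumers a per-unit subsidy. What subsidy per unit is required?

At a buyer price of 48.5, quantity demanded is 564 − 9·48.5 = 127.5.
Sellers supply 127.5 only when they receive ps with -220 + 5·ps = 127.5, i.e. ps = 69.5.
s = ps − pb = 69.5 − 48.5 = 21.

Required subsidy s = $21 per unit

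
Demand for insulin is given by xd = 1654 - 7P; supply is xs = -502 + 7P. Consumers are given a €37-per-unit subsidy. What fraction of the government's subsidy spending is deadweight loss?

Pre-subsidy: 1654 - 7P = -502 + 7P gives P* = 154, x* = 576.
With the rebate, buyers effectively pay Pb = Ps − 37, where Ps is the price sellers receive.
Demand in terms of Ps becomes xd = 1654 − 7(Ps − 37) = 1913 - 7Ps. Setting this equal to supply: 1913 - 7Ps = -502 + 7Ps, so Ps = 172.5.
Buyers pay Pb = 172.5 − 37 = 135.5; x' = -502 + 7·172.5 = 705.5.
ΔCS = ½(576 + 705.5)(154 − 135.5) = 11853.875; ΔPS = ½(576 + 705.5)(172.5 − 154) = 11853.875.
Government spending = 37 × 705.5 = 26103.5.
DWL = ½ × 37 × (705.5 − 576) = 2395.75; fraction = 2395.75 / 26103.5 = 259/2822.

DWL / government spending = 259/2822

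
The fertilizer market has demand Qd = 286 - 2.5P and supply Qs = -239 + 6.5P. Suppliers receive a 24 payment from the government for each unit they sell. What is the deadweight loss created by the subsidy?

Pre-subsidy: 286 - 2.5P = -239 + 6.5P gives P* = 175/3, Q* = 841/6.
With the subsidy, sellers receive Ps = Pb + 24 for each unit, where Pb is the price buyers pay.
Supply in terms of Pb becomes Qs = -239 + 6.5(Pb + 24) = -83 + 6.5Pb. Setting this equal to demand: 286 - 2.5Pb = -83 + 6.5Pb, so Pb = 41.
Sellers receive Ps = 41 + 24 = 65; Q' = 286 − 2.5·41 = 183.5.
The subsidy expands output by 183.5 − 841/6 = 130/3 past the efficient level; on those units the gap between marginal cost and willingness to pay runs from 0 up to 24.
DWL = ½ × 24 × 130/3 = 520.

Deadweight loss = 520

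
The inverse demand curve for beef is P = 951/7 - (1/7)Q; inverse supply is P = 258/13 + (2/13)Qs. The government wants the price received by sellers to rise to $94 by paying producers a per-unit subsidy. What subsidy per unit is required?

At a seller price of 94, quantity supplied is -129 + 6.5·94 = 482.
Buyers absorb 482 only when they pay Pb = 951/7 − (1/7)·482 = 67.
s = Ps − Pb = 94 − 67 = 27.

Required subsidy s = $27 per unit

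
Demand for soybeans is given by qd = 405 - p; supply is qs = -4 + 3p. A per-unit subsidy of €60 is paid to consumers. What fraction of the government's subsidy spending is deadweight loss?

Pre-subsidy: 405 - p = -4 + 3p gives p* = 102.25, q* = 302.75.
With the rebate, buyers effectively pay pb = ps − 60, where ps is the price sellers receive.
Demand in terms of ps becomes qd = 405 − 1(ps − 60) = 465 - ps. Setting this equal to supply: 465 - ps = -4 + 3ps, so ps = 117.25.
Buyers pay pb = 117.25 − 60 = 57.25; q' = -4 + 3·117.25 = 347.75.
ΔCS = ½(302.75 + 347.75)(102.25 − 57.25) = 14636.25; ΔPS = ½(302.75 + 347.75)(117.25 − 102.25) = 4878.75.
Government spending = 60 × 347.75 = 20865.
DWL = ½ × 60 × (347.75 − 302.75) = 1350; fraction = 1350 / 20865 = 90/1391.

DWL / government spending = 90/1391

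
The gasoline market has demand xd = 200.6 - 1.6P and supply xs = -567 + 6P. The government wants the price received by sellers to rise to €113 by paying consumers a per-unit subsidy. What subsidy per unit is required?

Required subsidy s = €57 per unit

At a seller price of 113, quantity supplied is -567 + 6·113 = 111.
Buyers absorb 111 only when they pay Pb with 200.6 − 1.6·Pb = 111, i.e. Pb = 56.
s = Ps − Pb = 113 − 56 = 57.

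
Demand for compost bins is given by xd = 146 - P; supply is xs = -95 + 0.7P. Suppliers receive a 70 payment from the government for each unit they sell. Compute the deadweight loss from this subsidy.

Deadweight loss = 17150/17

Pre-subsidy: 146 - P = -95 + 0.7P gives P* = 2410/17, x* = 72/17.
With the subsidy, sellers receive Ps = Pb + 70 for each unit, where Pb is the price buyers pay.
Supply in terms of Pb becomes xs = -95 + 0.7(Pb + 70) = -46 + 0.7Pb. Setting this equal to demand: 146 - Pb = -46 + 0.7Pb, so Pb = 1920/17.
Sellers receive Ps = 1920/17 + 70 = 3110/17; x' = 146 − 1·(1920/17) = 562/17.
The subsidy expands output by 562/17 − 72/17 = 490/17 past the efficient level; on those units the gap between marginal cost and willingness to pay runs from 0 up to 70.
DWL = ½ × 70 × 490/17 = 17150/17.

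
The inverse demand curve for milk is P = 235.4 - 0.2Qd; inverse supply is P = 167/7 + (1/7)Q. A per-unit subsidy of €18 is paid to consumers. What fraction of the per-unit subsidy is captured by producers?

Producer share = 5/12

Pre-subsidy: 235.4 - 0.2Q = 167/7 + (1/7)Q gives Q* = 617 and P* = 112.
With the rebate, buyers effectively pay Pb = Ps − 18, where Ps is the price sellers receive.
On the curves, Pb = 235.4 - 0.2Q and Ps = 167/7 + (1/7)Q; the wedge Ps − Pb = 18 gives 167/7 + (1/7)Q − (235.4 - 0.2Q) = 18, so Q' = 669.5.
Then Pb = 235.4 − 0.2·669.5 = 101.5 and Ps = 167/7 + (1/7)·669.5 = 119.5.
Buyers' price falls by P* − Pb = 112 − 101.5 = 10.5; sellers' price rises by Ps − P* = 119.5 − 112 = 7.5.
So producers capture 7.5/18 = 5/12 of each unit of subsidy.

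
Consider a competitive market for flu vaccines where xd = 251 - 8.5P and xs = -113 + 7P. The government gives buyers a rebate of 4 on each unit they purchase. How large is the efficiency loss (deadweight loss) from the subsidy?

Deadweight loss = 952/31

Pre-subsidy: 251 - 8.5P = -113 + 7P gives P* = 728/31, x* = 1593/31.
With the rebate, buyers effectively pay Pb = Ps − 4, where Ps is the price sellers receive.
Demand in terms of Ps becomes xd = 251 − 8.5(Ps − 4) = 285 - 8.5Ps. Setting this equal to supply: 285 - 8.5Ps = -113 + 7Ps, so Ps = 796/31.
Buyers pay Pb = 796/31 − 4 = 672/31; x' = -113 + 7·(796/31) = 2069/31.
The subsidy expands output by 2069/31 − 1593/31 = 476/31 past the efficient level; on those units the gap between marginal cost and willingness to pay runs from 0 up to 4.
DWL = ½ × 4 × 476/31 = 952/31.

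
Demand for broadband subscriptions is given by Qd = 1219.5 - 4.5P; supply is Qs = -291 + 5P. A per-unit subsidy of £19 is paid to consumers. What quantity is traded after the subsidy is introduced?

Pre-subsidy: 1219.5 - 4.5P = -291 + 5P gives P* = 159, Q* = 504.
With the rebate, buyers effectively pay Pb = Ps − 19, where Ps is the price sellers receive.
Demand in terms of Ps becomes Qd = 1219.5 − 4.5(Ps − 19) = 1305 - 4.5Ps. Setting this equal to supply: 1305 - 4.5Ps = -291 + 5Ps, so Ps = 168.
Buyers pay Pb = 168 − 19 = 149; Q' = -291 + 5·168 = 549.

Q' = 549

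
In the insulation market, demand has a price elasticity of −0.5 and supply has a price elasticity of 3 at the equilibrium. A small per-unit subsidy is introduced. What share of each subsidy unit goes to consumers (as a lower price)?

For a small subsidy around the equilibrium, the benefit split depends on the relative slopes, which at a point are proportional to the elasticities.
Buyer share = εs/(εs + |εd|) = 3/(3 + 0.5) = 6/7; seller share = |εd|/(εs + |εd|) = 1/7.

Consumer share = 6/7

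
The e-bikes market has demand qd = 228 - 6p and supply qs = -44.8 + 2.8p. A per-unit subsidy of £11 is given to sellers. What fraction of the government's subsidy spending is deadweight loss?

DWL / government spending = 1/6

Pre-subsidy: 228 - 6p = -44.8 + 2.8p gives p* = 31, q* = 42.
With the subsidy, sellers receive ps = pb + 11 for each unit, where pb is the price buyers pay.
Supply in terms of pb becomes qs = -44.8 + 2.8(pb + 11) = -14 + 2.8pb. Setting this equal to demand: 228 - 6pb = -14 + 2.8pb, so pb = 27.5.
Sellers receive ps = 27.5 + 11 = 38.5; q' = 228 − 6·27.5 = 63.
ΔCS = ½(42 + 63)(31 − 27.5) = 183.75; ΔPS = ½(42 + 63)(38.5 − 31) = 393.75.
Government spending = 11 × 63 = 693.
DWL = ½ × 11 × (63 − 42) = 115.5; fraction = 115.5 / 693 = 1/6.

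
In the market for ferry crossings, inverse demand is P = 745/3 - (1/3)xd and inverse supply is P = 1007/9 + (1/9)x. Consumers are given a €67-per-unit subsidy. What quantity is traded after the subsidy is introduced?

x' = 457.75

Pre-subsidy: 745/3 - (1/3)x = 1007/9 + (1/9)x gives x* = 307 and P* = 146.
With the rebate, buyers effectively pay Pb = Ps − 67, where Ps is the price sellers receive.
On the curves, Pb = 745/3 - (1/3)x and Ps = 1007/9 + (1/9)x; the wedge Ps − Pb = 67 gives 1007/9 + (1/9)x − (745/3 - (1/3)x) = 67, so x' = 457.75.
Then Pb = 745/3 − (1/3)·457.75 = 95.75 and Ps = 1007/9 + (1/9)·457.75 = 162.75.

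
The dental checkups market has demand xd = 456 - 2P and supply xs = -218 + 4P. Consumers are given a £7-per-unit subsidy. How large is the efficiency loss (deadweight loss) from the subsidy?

Deadweight loss = 98/3

Pre-subsidy: 456 - 2P = -218 + 4P gives P* = 337/3, x* = 694/3.
With the rebate, buyers effectively pay Pb = Ps − 7, where Ps is the price sellers receive.
Demand in terms of Ps becomes xd = 456 − 2(Ps − 7) = 470 - 2Ps. Setting this equal to supply: 470 - 2Ps = -218 + 4Ps, so Ps = 344/3.
Buyers pay Pb = 344/3 − 7 = 323/3; x' = -218 + 4·(344/3) = 722/3.
The subsidy expands output by 722/3 − 694/3 = 28/3 past the efficient level; on those units the gap between marginal cost and willingness to pay runs from 0 up to 7.
DWL = ½ × 7 × 28/3 = 98/3.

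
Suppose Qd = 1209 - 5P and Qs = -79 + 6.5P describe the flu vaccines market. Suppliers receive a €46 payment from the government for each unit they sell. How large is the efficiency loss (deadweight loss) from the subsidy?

Deadweight loss = €2990

Pre-subsidy: 1209 - 5P = -79 + 6.5P gives P* = 112, Q* = 649.
With the subsidy, sellers receive Ps = Pb + 46 for each unit, where Pb is the price buyers pay.
Supply in terms of Pb becomes Qs = -79 + 6.5(Pb + 46) = 220 + 6.5Pb. Setting this equal to demand: 1209 - 5Pb = 220 + 6.5Pb, so Pb = 86.
Sellers receive Ps = 86 + 46 = 132; Q' = 1209 − 5·86 = 779.
The subsidy expands output by 779 − 649 = 130 past the efficient level; on those units the gap between marginal cost and willingness to pay runs from 0 up to 46.
DWL = ½ × 46 × 130 = 2990.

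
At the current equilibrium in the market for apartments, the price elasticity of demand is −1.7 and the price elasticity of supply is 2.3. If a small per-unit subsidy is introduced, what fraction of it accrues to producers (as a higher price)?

Producer share = 0.425

For a small subsidy around the equilibrium, the benefit split depends on the relative slopes, which at a point are proportional to the elasticities.
Buyer share = εs/(εs + |εd|) = 2.3/(2.3 + 1.7) = 0.575; seller share = |εd|/(εs + |εd|) = 0.425.
So producers capture 0.425 of the subsidy.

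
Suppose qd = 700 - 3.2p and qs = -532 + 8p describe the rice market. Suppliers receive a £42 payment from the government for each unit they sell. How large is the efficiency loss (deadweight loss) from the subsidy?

Deadweight loss = £2016

Pre-subsidy: 700 - 3.2p = -532 + 8p gives p* = 110, q* = 348.
With the subsidy, sellers receive ps = pb + 42 for each unit, where pb is the price buyers pay.
Supply in terms of pb becomes qs = -532 + 8(pb + 42) = -196 + 8pb. Setting this equal to demand: 700 - 3.2pb = -196 + 8pb, so pb = 80.
Sellers receive ps = 80 + 42 = 122; q' = 700 − 3.2·80 = 444.
The subsidy expands output by 444 − 348 = 96 past the efficient level; on those units the gap between marginal cost and willingness to pay runs from 0 up to 42.
DWL = ½ × 42 × 96 = 2016.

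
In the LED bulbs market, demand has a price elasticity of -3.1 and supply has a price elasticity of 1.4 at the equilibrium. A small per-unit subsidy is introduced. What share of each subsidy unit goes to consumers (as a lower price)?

Consumer share = 14/45

For a small subsidy around the equilibrium, the benefit split depends on the relative slopes, which at a point are proportional to the elasticities.
Buyer share = εs/(εs + |εd|) = 1.4/(1.4 + 3.1) = 14/45; seller share = |εd|/(εs + |εd|) = 31/45.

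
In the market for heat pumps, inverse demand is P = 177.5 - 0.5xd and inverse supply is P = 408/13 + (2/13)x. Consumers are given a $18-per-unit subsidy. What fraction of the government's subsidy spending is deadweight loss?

DWL / government spending = 234/4267

Pre-subsidy: 177.5 - 0.5x = 408/13 + (2/13)x gives x* = 3799/17 and P* = 1118/17.
With the rebate, buyers effectively pay Pb = Ps − 18, where Ps is the price sellers receive.
On the curves, Pb = 177.5 - 0.5x and Ps = 408/13 + (2/13)x; the wedge Ps − Pb = 18 gives 408/13 + (2/13)x − (177.5 - 0.5x) = 18, so x' = 251.
Then Pb = 177.5 − 0.5·251 = 52 and Ps = 408/13 + (2/13)·251 = 70.
ΔCS = ½(3799/17 + 251)(1118/17 − 52) = 943722/289; ΔPS = ½(3799/17 + 251)(70 − 1118/17) = 290376/289.
Government spending = 18 × 251 = 4518.
DWL = ½ × 18 × (251 − 3799/17) = 4212/17; fraction = (4212/17) / 4518 = 234/4267.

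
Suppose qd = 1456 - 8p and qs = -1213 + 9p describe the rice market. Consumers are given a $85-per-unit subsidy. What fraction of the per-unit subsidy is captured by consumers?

Consumer share = 9/17

Pre-subsidy: 1456 - 8p = -1213 + 9p gives p* = 157, q* = 200.
With the rebate, buyers effectively pay pb = ps − 85, where ps is the price sellers receive.
Demand in terms of ps becomes qd = 1456 − 8(ps − 85) = 2136 - 8ps. Setting this equal to supply: 2136 - 8ps = -1213 + 9ps, so ps = 197.
Buyers pay pb = 197 − 85 = 112; q' = -1213 + 9·197 = 560.
Buyers' price falls by p* − pb = 157 − 112 = 45; sellers' price rises by ps − p* = 197 − 157 = 40.
So consumers capture 45/85 = 9/17 of each unit of subsidy.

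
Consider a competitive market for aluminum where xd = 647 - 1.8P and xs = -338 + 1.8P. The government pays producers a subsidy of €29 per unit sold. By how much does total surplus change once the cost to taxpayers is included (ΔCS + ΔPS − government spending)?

Net change in total surplus = -€378.45

Pre-subsidy: 647 - 1.8P = -338 + 1.8P gives P* = 4925/18, x* = 154.5.
With the subsidy, sellers receive Ps = Pb + 29 for each unit, where Pb is the price buyers pay.
Supply in terms of Pb becomes xs = -338 + 1.8(Pb + 29) = -285.8 + 1.8Pb. Setting this equal to demand: 647 - 1.8Pb = -285.8 + 1.8Pb, so Pb = 2332/9.
Sellers receive Ps = 2332/9 + 29 = 2593/9; x' = 647 − 1.8·(2332/9) = 180.6.
ΔCS = ½(154.5 + 180.6)(4925/18 − 2332/9) = 2429.475; ΔPS = ½(154.5 + 180.6)(2593/9 − 4925/18) = 2429.475.
Government spending = 29 × 180.6 = 5237.4.
Net change = 2429.475 + 2429.475 − 5237.4 = -378.45. The loss equals the DWL triangle ½·29·26.1.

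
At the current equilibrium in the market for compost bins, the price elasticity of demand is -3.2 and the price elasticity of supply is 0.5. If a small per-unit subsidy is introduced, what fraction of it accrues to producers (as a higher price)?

For a small subsidy around the equilibrium, the benefit split depends on the relative slopes, which at a point are proportional to the elasticities.
Buyer share = εs/(εs + |εd|) = 0.5/(0.5 + 3.2) = 5/37; seller share = |εd|/(εs + |εd|) = 32/37.
So producers capture 32/37 of the subsidy.

Producer share = 32/37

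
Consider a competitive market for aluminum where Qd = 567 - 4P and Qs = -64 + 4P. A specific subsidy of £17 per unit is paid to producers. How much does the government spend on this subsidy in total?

Government cost = £4853.5

Pre-subsidy: 567 - 4P = -64 + 4P gives P* = 78.875, Q* = 251.5.
With the subsidy, sellers receive Ps = Pb + 17 for each unit, where Pb is the price buyers pay.
Supply in terms of Pb becomes Qs = -64 + 4(Pb + 17) = 4 + 4Pb. Setting this equal to demand: 567 - 4Pb = 4 + 4Pb, so Pb = 70.375.
Sellers receive Ps = 70.375 + 17 = 87.375; Q' = 567 − 4·70.375 = 285.5.
Government outlay = subsidy × quantity = 17 × 285.5 = 4853.5.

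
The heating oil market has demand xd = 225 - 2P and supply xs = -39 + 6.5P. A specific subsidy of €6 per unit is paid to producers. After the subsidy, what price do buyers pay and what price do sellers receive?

Buyers pay 450/17; sellers receive 552/17

Pre-subsidy: 225 - 2P = -39 + 6.5P gives P* = 528/17, x* = 2769/17.
With the subsidy, sellers receive Ps = Pb + 6 for each unit, where Pb is the price buyers pay.
Supply in terms of Pb becomes xs = -39 + 6.5(Pb + 6) = 0 + 6.5Pb. Setting this equal to demand: 225 - 2Pb = 0 + 6.5Pb, so Pb = 450/17.
Sellers receive Ps = 450/17 + 6 = 552/17; x' = 225 − 2·(450/17) = 2925/17.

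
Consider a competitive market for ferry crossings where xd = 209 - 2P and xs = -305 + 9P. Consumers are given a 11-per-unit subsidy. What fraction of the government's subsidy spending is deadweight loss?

Pre-subsidy: 209 - 2P = -305 + 9P gives P* = 514/11, x* = 1271/11.
With the rebate, buyers effectively pay Pb = Ps − 11, where Ps is the price sellers receive.
Demand in terms of Ps becomes xd = 209 − 2(Ps − 11) = 231 - 2Ps. Setting this equal to supply: 231 - 2Ps = -305 + 9Ps, so Ps = 536/11.
Buyers pay Pb = 536/11 − 11 = 415/11; x' = -305 + 9·(536/11) = 1469/11.
ΔCS = ½(1271/11 + 1469/11)(514/11 − 415/11) = 12330/11; ΔPS = ½(1271/11 + 1469/11)(536/11 − 514/11) = 2740/11.
Government spending = 11 × 1469/11 = 1469.
DWL = ½ × 11 × (1469/11 − 1271/11) = 99; fraction = 99 / 1469 = 99/1469.

DWL / government spending = 99/1469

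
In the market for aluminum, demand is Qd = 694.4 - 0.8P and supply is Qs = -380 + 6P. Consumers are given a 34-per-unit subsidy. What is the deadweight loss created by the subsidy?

Pre-subsidy: 694.4 - 0.8P = -380 + 6P gives P* = 158, Q* = 568.
With the rebate, buyers effectively pay Pb = Ps − 34, where Ps is the price sellers receive.
Demand in terms of Ps becomes Qd = 694.4 − 0.8(Ps − 34) = 721.6 - 0.8Ps. Setting this equal to supply: 721.6 - 0.8Ps = -380 + 6Ps, so Ps = 162.
Buyers pay Pb = 162 − 34 = 128; Q' = -380 + 6·162 = 592.
The subsidy expands output by 592 − 568 = 24 past the efficient level; on those units the gap between marginal cost and willingness to pay runs from 0 up to 34.
DWL = ½ × 34 × 24 = 408.

Deadweight loss = 408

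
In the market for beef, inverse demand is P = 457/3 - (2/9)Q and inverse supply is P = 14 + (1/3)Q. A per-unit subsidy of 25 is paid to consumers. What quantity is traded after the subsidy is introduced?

Q' = 294

Pre-subsidy: 457/3 - (2/9)Q = 14 + (1/3)Q gives Q* = 249 and P* = 97.
With the rebate, buyers effectively pay Pb = Ps − 25, where Ps is the price sellers receive.
On the curves, Pb = 457/3 - (2/9)Q and Ps = 14 + (1/3)Q; the wedge Ps − Pb = 25 gives 14 + (1/3)Q − (457/3 - (2/9)Q) = 25, so Q' = 294.
Then Pb = 457/3 − (2/9)·294 = 87 and Ps = 14 + (1/3)·294 = 112.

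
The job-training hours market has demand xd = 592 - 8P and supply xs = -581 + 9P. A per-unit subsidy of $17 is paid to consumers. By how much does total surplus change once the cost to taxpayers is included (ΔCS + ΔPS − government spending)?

Net change in total surplus = -$612

Pre-subsidy: 592 - 8P = -581 + 9P gives P* = 69, x* = 40.
With the rebate, buyers effectively pay Pb = Ps − 17, where Ps is the price sellers receive.
Demand in terms of Ps becomes xd = 592 − 8(Ps − 17) = 728 - 8Ps. Setting this equal to supply: 728 - 8Ps = -581 + 9Ps, so Ps = 77.
Buyers pay Pb = 77 − 17 = 60; x' = -581 + 9·77 = 112.
ΔCS = ½(40 + 112)(69 − 60) = 684; ΔPS = ½(40 + 112)(77 − 69) = 608.
Government spending = 17 × 112 = 1904.
Net change = 684 + 608 − 1904 = -612. The loss equals the DWL triangle ½·17·72.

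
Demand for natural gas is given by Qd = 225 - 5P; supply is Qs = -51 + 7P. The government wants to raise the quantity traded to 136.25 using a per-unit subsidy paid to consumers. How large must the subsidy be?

Required subsidy s = 9 per unit

At Q = 136.25, invert demand for the buyer price: Pb = (225 − 136.25)/5 = 17.75; invert supply for the seller price: Ps = (136.25 − (-51))/7 = 26.75.
The subsidy must fill the gap: s = Ps − Pb = 26.75 − 17.75 = 9.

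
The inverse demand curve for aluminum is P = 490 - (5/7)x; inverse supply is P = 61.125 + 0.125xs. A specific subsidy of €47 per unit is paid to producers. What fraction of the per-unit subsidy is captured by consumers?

Consumer share = 40/47

Pre-subsidy: 490 - (5/7)x = 61.125 + 0.125x gives x* = 511 and P* = 125.
With the subsidy, sellers receive Ps = Pb + 47 for each unit, where Pb is the price buyers pay.
On the curves, Pb = 490 - (5/7)x and Ps = 61.125 + 0.125x; the wedge Ps − Pb = 47 gives 61.125 + 0.125x − (490 - (5/7)x) = 47, so x' = 567.
Then Pb = 490 − (5/7)·567 = 85 and Ps = 61.125 + 0.125·567 = 132.
Buyers' price falls by P* − Pb = 125 − 85 = 40; sellers' price rises by Ps − P* = 132 − 125 = 7.
So consumers capture 40/47 = 40/47 of each unit of subsidy.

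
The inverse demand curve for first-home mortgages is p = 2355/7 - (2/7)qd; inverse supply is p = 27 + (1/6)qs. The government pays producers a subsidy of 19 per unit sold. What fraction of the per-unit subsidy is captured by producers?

Producer share = 7/19

Pre-subsidy: 2355/7 - (2/7)q = 27 + (1/6)q gives q* = 684 and p* = 141.
With the subsidy, sellers receive ps = pb + 19 for each unit, where pb is the price buyers pay.
On the curves, pb = 2355/7 - (2/7)q and ps = 27 + (1/6)q; the wedge ps − pb = 19 gives 27 + (1/6)q − (2355/7 - (2/7)q) = 19, so q' = 726.
Then pb = 2355/7 − (2/7)·726 = 129 and ps = 27 + (1/6)·726 = 148.
Buyers' price falls by p* − pb = 141 − 129 = 12; sellers' price rises by ps − p* = 148 − 141 = 7.
So producers capture 7/19 = 7/19 of each unit of subsidy.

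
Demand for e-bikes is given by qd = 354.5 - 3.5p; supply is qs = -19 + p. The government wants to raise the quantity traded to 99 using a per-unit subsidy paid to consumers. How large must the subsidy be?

Required subsidy s = 45 per unit

At q = 99, invert demand for the buyer price: pb = (354.5 − 99)/3.5 = 73; invert supply for the seller price: ps = (99 − (-19))/1 = 118.
The subsidy must fill the gap: s = ps − pb = 118 − 73 = 45.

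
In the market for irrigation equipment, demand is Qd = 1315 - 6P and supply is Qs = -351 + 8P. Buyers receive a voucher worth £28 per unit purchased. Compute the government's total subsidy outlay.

Government cost = £19516

Pre-subsidy: 1315 - 6P = -351 + 8P gives P* = 119, Q* = 601.
With the rebate, buyers effectively pay Pb = Ps − 28, where Ps is the price sellers receive.
Demand in terms of Ps becomes Qd = 1315 − 6(Ps − 28) = 1483 - 6Ps. Setting this equal to supply: 1483 - 6Ps = -351 + 8Ps, so Ps = 131.
Buyers pay Pb = 131 − 28 = 103; Q' = -351 + 8·131 = 697.
Government outlay = subsidy × quantity = 28 × 697 = 19516.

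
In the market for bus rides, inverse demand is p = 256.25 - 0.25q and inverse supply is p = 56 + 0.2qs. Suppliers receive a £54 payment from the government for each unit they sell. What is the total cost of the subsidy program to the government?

Pre-subsidy: 256.25 - 0.25q = 56 + 0.2q gives q* = 445 and p* = 145.
With the subsidy, sellers receive ps = pb + 54 for each unit, where pb is the price buyers pay.
On the curves, pb = 256.25 - 0.25q and ps = 56 + 0.2q; the wedge ps − pb = 54 gives 56 + 0.2q − (256.25 - 0.25q) = 54, so q' = 565.
Then pb = 256.25 − 0.25·565 = 115 and ps = 56 + 0.2·565 = 169.
Government outlay = subsidy × quantity = 54 × 565 = 30510.

Government cost = £30510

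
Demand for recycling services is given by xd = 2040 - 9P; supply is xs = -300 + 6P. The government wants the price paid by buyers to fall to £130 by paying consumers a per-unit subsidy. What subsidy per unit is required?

Required subsidy s = £65 per unit

At a buyer price of 130, quantity demanded is 2040 − 9·130 = 870.
Sellers supply 870 only when they receive Ps with -300 + 6·Ps = 870, i.e. Ps = 195.
s = Ps − Pb = 195 − 130 = 65.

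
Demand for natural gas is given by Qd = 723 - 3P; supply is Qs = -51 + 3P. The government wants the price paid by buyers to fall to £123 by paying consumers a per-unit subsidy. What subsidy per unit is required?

Required subsidy s = £12 per unit

At a buyer price of 123, quantity demanded is 723 − 3·123 = 354.
Sellers supply 354 only when they receive Ps with -51 + 3·Ps = 354, i.e. Ps = 135.
s = Ps − Pb = 135 − 123 = 12.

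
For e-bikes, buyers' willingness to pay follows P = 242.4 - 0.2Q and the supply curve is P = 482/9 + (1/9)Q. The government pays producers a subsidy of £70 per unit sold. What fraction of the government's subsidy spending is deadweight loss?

DWL / government spending = 225/1664

Pre-subsidy: 242.4 - 0.2Q = 482/9 + (1/9)Q gives Q* = 607 and P* = 121.
With the subsidy, sellers receive Ps = Pb + 70 for each unit, where Pb is the price buyers pay.
On the curves, Pb = 242.4 - 0.2Q and Ps = 482/9 + (1/9)Q; the wedge Ps − Pb = 70 gives 482/9 + (1/9)Q − (242.4 - 0.2Q) = 70, so Q' = 832.
Then Pb = 242.4 − 0.2·832 = 76 and Ps = 482/9 + (1/9)·832 = 146.
ΔCS = ½(607 + 832)(121 − 76) = 32377.5; ΔPS = ½(607 + 832)(146 − 121) = 17987.5.
Government spending = 70 × 832 = 58240.
DWL = ½ × 70 × (832 − 607) = 7875; fraction = 7875 / 58240 = 225/1664.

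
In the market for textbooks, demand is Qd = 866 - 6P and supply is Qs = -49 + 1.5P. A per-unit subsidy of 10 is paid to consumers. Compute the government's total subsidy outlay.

Pre-subsidy: 866 - 6P = -49 + 1.5P gives P* = 122, Q* = 134.
With the rebate, buyers effectively pay Pb = Ps − 10, where Ps is the price sellers receive.
Demand in terms of Ps becomes Qd = 866 − 6(Ps − 10) = 926 - 6Ps. Setting this equal to supply: 926 - 6Ps = -49 + 1.5Ps, so Ps = 130.
Buyers pay Pb = 130 − 10 = 120; Q' = -49 + 1.5·130 = 146.
Government outlay = subsidy × quantity = 10 × 146 = 1460.

Government cost = 1460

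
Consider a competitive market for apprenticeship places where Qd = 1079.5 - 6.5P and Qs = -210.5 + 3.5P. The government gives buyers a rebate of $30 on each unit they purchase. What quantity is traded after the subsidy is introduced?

Q' = 309.25

Pre-subsidy: 1079.5 - 6.5P = -210.5 + 3.5P gives P* = 129, Q* = 241.
With the rebate, buyers effectively pay Pb = Ps − 30, where Ps is the price sellers receive.
Demand in terms of Ps becomes Qd = 1079.5 − 6.5(Ps − 30) = 1274.5 - 6.5Ps. Setting this equal to supply: 1274.5 - 6.5Ps = -210.5 + 3.5Ps, so Ps = 148.5.
Buyers pay Pb = 148.5 − 30 = 118.5; Q' = -210.5 + 3.5·148.5 = 309.25.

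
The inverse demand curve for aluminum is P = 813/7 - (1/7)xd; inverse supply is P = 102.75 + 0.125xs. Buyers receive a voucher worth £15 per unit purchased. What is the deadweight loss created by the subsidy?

Pre-subsidy: 813/7 - (1/7)x = 102.75 + 0.125x gives x* = 50 and P* = 109.
With the rebate, buyers effectively pay Pb = Ps − 15, where Ps is the price sellers receive.
On the curves, Pb = 813/7 - (1/7)x and Ps = 102.75 + 0.125x; the wedge Ps − Pb = 15 gives 102.75 + 0.125x − (813/7 - (1/7)x) = 15, so x' = 106.
Then Pb = 813/7 − (1/7)·106 = 101 and Ps = 102.75 + 0.125·106 = 116.
The subsidy expands output by 106 − 50 = 56 past the efficient level; on those units the gap between marginal cost and willingness to pay runs from 0 up to 15.
DWL = ½ × 15 × 56 = 420.

Deadweight loss = £420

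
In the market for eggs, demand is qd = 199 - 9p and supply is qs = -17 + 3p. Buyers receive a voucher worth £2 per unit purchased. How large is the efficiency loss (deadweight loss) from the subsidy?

Pre-subsidy: 199 - 9p = -17 + 3p gives p* = 18, q* = 37.
With the rebate, buyers effectively pay pb = ps − 2, where ps is the price sellers receive.
Demand in terms of ps becomes qd = 199 − 9(ps − 2) = 217 - 9ps. Setting this equal to supply: 217 - 9ps = -17 + 3ps, so ps = 19.5.
Buyers pay pb = 19.5 − 2 = 17.5; q' = -17 + 3·19.5 = 41.5.
The subsidy expands output by 41.5 − 37 = 4.5 past the efficient level; on those units the gap between marginal cost and willingness to pay runs from 0 up to 2.
DWL = ½ × 2 × 4.5 = 4.5.

Deadweight loss = £4.5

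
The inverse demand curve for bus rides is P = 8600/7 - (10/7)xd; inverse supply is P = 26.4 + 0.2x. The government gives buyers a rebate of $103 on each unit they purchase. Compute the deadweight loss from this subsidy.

Pre-subsidy: 8600/7 - (10/7)x = 26.4 + 0.2x gives x* = 42076/57 and P* = 9920/57.
With the rebate, buyers effectively pay Pb = Ps − 103, where Ps is the price sellers receive.
On the curves, Pb = 8600/7 - (10/7)x and Ps = 26.4 + 0.2x; the wedge Ps − Pb = 103 gives 26.4 + 0.2x − (8600/7 - (10/7)x) = 103, so x' = 15227/19.
Then Pb = 8600/7 − (10/7)·(15227/19) = 1590/19 and Ps = 26.4 + 0.2·(15227/19) = 3547/19.
The subsidy expands output by 15227/19 − 42076/57 = 3605/57 past the efficient level; on those units the gap between marginal cost and willingness to pay runs from 0 up to 103.
DWL = ½ × 103 × 3605/57 = 371315/114.

Deadweight loss = 371315/114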